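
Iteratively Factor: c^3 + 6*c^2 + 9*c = (c + 3)*(c^2 + 3*c) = (c + 3)^2*(c)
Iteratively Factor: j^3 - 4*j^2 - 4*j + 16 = (j - 2)*(j^2 - 2*j - 8) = (j - 2)*(j + 2)*(j - 4)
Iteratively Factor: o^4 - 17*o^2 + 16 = (o - 1)*(o^3 + o^2 - 16*o - 16) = (o - 1)*(o + 4)*(o^2 - 3*o - 4) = (o - 4)*(o - 1)*(o + 4)*(o + 1)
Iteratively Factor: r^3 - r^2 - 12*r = (r)*(r^2 - r - 12) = r*(r + 3)*(r - 4)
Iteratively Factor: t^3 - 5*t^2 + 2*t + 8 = (t + 1)*(t^2 - 6*t + 8) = (t - 2)*(t + 1)*(t - 4)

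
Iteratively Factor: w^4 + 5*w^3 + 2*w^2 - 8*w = (w - 1)*(w^3 + 6*w^2 + 8*w) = (w - 1)*(w + 4)*(w^2 + 2*w) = w*(w - 1)*(w + 4)*(w + 2)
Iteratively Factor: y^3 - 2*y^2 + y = (y - 1)*(y^2 - y) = (y - 1)^2*(y)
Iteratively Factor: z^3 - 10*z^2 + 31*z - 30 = (z - 3)*(z^2 - 7*z + 10) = (z - 3)*(z - 2)*(z - 5)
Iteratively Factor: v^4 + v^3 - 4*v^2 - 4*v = (v - 2)*(v^3 + 3*v^2 + 2*v) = v*(v - 2)*(v^2 + 3*v + 2) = v*(v - 2)*(v + 2)*(v + 1)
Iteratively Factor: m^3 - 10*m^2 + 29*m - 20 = (m - 5)*(m^2 - 5*m + 4) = (m - 5)*(m - 4)*(m - 1)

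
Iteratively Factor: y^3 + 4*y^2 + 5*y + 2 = (y + 1)*(y^2 + 3*y + 2) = (y + 1)*(y + 2)*(y + 1)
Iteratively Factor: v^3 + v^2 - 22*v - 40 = (v + 2)*(v^2 - v - 20) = (v - 5)*(v + 2)*(v + 4)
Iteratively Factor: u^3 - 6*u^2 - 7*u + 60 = (u - 4)*(u^2 - 2*u - 15) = (u - 4)*(u + 3)*(u - 5)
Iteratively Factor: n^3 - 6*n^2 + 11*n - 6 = (n - 3)*(n^2 - 3*n + 2) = (n - 3)*(n - 2)*(n - 1)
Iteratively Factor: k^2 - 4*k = (k - 4)*(k)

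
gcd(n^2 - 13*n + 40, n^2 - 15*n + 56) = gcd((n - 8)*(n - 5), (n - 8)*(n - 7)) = n - 8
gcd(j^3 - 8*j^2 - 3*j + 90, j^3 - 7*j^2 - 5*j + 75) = j^2 - 2*j - 15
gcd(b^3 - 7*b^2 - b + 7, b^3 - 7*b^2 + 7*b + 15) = b + 1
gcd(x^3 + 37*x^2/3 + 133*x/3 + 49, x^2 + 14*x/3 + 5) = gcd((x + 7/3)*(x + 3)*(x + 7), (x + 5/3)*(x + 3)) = x + 3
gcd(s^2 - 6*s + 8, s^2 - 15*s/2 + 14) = s - 4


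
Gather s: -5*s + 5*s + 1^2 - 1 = 0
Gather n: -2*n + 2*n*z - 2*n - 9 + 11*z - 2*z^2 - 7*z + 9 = n*(2*z - 4) - 2*z^2 + 4*z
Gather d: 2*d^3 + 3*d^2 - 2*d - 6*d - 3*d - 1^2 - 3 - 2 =2*d^3 + 3*d^2 - 11*d - 6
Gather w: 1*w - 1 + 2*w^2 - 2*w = 2*w^2 - w - 1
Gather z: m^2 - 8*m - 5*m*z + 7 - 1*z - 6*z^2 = m^2 - 8*m - 6*z^2 + z*(-5*m - 1) + 7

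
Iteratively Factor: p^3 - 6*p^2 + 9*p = (p - 3)*(p^2 - 3*p) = p*(p - 3)*(p - 3)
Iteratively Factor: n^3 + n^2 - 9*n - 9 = (n + 1)*(n^2 - 9) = (n - 3)*(n + 1)*(n + 3)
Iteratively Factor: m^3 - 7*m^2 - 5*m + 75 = (m + 3)*(m^2 - 10*m + 25) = (m - 5)*(m + 3)*(m - 5)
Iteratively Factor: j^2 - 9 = (j - 3)*(j + 3)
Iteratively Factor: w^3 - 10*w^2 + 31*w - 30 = (w - 5)*(w^2 - 5*w + 6) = (w - 5)*(w - 3)*(w - 2)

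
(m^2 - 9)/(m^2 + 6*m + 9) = (m - 3)/(m + 3)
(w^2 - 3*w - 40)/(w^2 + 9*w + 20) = (w - 8)/(w + 4)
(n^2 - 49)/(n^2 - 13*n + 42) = (n + 7)/(n - 6)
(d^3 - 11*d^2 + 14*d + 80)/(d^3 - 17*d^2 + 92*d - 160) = (d + 2)/(d - 4)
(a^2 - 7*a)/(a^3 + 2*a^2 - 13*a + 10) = a*(a - 7)/(a^3 + 2*a^2 - 13*a + 10)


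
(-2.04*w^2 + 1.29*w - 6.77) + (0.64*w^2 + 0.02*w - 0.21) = -1.4*w^2 + 1.31*w - 6.98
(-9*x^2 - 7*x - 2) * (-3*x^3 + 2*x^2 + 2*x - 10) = 27*x^5 + 3*x^4 - 26*x^3 + 72*x^2 + 66*x + 20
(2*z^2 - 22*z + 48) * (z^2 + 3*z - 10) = 2*z^4 - 16*z^3 - 38*z^2 + 364*z - 480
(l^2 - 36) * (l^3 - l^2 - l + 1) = l^5 - l^4 - 37*l^3 + 37*l^2 + 36*l - 36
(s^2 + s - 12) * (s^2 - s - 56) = s^4 - 69*s^2 - 44*s + 672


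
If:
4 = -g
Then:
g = -4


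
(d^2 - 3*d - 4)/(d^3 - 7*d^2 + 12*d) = (d + 1)/(d*(d - 3))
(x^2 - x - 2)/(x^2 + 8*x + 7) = (x - 2)/(x + 7)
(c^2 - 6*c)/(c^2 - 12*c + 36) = c/(c - 6)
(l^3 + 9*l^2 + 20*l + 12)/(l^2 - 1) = (l^2 + 8*l + 12)/(l - 1)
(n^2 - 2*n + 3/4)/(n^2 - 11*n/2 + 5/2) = (n - 3/2)/(n - 5)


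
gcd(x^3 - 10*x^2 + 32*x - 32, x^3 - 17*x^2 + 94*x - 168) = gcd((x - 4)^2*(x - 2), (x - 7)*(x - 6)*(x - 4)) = x - 4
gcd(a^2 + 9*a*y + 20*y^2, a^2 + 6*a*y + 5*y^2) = a + 5*y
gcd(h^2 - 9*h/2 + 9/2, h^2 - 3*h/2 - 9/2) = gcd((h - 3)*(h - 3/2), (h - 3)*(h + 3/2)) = h - 3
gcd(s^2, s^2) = s^2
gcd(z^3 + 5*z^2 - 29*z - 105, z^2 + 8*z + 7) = z + 7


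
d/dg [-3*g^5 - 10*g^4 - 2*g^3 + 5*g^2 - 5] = g*(-15*g^3 - 40*g^2 - 6*g + 10)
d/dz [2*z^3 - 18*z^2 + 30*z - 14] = 6*z^2 - 36*z + 30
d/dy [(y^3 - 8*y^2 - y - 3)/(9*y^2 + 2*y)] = (9*y^4 + 4*y^3 - 7*y^2 + 54*y + 6)/(y^2*(81*y^2 + 36*y + 4))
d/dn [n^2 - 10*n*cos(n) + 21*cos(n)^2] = 10*n*sin(n) + 2*n - 21*sin(2*n) - 10*cos(n)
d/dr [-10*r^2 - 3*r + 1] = -20*r - 3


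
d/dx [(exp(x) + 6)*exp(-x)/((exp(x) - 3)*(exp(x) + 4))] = (-2*exp(3*x) - 19*exp(2*x) - 12*exp(x) + 72)*exp(-x)/(exp(4*x) + 2*exp(3*x) - 23*exp(2*x) - 24*exp(x) + 144)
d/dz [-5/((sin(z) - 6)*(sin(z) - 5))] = 5*(2*sin(z) - 11)*cos(z)/((sin(z) - 6)^2*(sin(z) - 5)^2)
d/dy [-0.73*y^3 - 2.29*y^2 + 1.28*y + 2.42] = -2.19*y^2 - 4.58*y + 1.28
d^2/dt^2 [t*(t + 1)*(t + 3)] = 6*t + 8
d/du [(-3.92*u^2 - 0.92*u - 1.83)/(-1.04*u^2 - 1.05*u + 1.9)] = (3.1592*u^2 - 18.7024*u - 3.6695)/(1.0816*u^4 + 2.184*u^3 - 2.8495*u^2 - 3.99*u + 3.61)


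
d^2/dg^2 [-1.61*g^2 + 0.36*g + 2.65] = -3.22000000000000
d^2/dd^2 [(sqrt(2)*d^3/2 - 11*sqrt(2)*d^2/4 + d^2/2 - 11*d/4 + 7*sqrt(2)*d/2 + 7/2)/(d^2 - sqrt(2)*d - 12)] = (-33*d^3 + 44*sqrt(2)*d^3 - 396*sqrt(2)*d^2 + 258*d^2 - 396*d + 1326*sqrt(2)*d - 1452*sqrt(2) + 148)/(2*(d^6 - 3*sqrt(2)*d^5 - 30*d^4 + 70*sqrt(2)*d^3 + 360*d^2 - 432*sqrt(2)*d - 1728))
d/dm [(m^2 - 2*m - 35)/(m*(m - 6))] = 2*(-2*m^2 + 35*m - 105)/(m^2*(m^2 - 12*m + 36))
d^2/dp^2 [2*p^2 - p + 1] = 4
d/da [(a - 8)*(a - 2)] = 2*a - 10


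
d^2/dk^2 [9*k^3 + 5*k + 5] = 54*k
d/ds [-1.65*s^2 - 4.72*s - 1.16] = -3.3*s - 4.72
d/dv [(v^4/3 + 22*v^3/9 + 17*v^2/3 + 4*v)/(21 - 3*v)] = (-9*v^4 + 40*v^3 + 411*v^2 + 714*v + 252)/(27*(v^2 - 14*v + 49))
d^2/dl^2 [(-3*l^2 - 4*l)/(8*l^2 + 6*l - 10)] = (-28*l^3 - 180*l^2 - 240*l - 135)/(64*l^6 + 144*l^5 - 132*l^4 - 333*l^3 + 165*l^2 + 225*l - 125)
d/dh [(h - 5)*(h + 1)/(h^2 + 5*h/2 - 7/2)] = 2*(13*h^2 + 6*h + 53)/(4*h^4 + 20*h^3 - 3*h^2 - 70*h + 49)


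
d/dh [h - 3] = 1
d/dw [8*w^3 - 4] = 24*w^2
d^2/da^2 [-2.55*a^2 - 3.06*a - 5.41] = -5.10000000000000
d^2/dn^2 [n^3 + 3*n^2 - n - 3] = 6*n + 6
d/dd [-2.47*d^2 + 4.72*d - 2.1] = 4.72 - 4.94*d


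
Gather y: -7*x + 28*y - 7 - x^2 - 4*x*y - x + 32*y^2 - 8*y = -x^2 - 8*x + 32*y^2 + y*(20 - 4*x) - 7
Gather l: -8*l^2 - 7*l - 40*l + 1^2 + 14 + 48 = -8*l^2 - 47*l + 63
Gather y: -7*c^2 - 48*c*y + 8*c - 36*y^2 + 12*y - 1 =-7*c^2 + 8*c - 36*y^2 + y*(12 - 48*c) - 1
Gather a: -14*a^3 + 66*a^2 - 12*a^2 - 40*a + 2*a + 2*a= -14*a^3 + 54*a^2 - 36*a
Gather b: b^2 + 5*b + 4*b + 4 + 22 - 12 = b^2 + 9*b + 14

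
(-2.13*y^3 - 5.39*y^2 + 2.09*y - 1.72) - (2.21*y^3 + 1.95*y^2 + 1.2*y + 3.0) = -4.34*y^3 - 7.34*y^2 + 0.89*y - 4.72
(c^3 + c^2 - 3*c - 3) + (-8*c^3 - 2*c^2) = -7*c^3 - c^2 - 3*c - 3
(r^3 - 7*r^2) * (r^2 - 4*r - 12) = r^5 - 11*r^4 + 16*r^3 + 84*r^2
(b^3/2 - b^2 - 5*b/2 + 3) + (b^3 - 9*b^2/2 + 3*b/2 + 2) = 3*b^3/2 - 11*b^2/2 - b + 5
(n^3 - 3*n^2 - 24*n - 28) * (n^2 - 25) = n^5 - 3*n^4 - 49*n^3 + 47*n^2 + 600*n + 700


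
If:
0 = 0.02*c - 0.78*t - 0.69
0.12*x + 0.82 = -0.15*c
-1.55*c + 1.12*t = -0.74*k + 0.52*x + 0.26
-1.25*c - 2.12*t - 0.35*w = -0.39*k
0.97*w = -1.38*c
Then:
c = 1.91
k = -0.87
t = -0.84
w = -2.71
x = -9.22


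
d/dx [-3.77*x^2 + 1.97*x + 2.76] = 1.97 - 7.54*x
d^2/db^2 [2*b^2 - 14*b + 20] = 4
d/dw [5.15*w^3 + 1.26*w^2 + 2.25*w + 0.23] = 15.45*w^2 + 2.52*w + 2.25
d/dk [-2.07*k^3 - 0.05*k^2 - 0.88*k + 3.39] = -6.21*k^2 - 0.1*k - 0.88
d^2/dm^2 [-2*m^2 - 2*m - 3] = -4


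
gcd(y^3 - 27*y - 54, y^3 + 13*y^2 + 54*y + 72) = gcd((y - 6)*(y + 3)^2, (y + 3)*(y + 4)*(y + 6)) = y + 3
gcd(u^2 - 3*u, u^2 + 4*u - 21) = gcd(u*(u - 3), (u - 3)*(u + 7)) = u - 3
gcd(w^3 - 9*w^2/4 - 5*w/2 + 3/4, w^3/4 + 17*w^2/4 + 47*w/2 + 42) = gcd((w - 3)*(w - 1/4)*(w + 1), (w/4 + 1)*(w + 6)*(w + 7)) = 1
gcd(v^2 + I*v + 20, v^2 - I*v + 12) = v - 4*I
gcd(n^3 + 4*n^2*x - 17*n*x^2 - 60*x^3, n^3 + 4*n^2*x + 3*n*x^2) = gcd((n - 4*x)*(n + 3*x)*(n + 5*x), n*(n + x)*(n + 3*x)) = n + 3*x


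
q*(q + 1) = q^2 + q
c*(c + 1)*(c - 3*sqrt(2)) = c^3 - 3*sqrt(2)*c^2 + c^2 - 3*sqrt(2)*c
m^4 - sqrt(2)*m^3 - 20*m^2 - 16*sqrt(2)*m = m*(m - 4*sqrt(2))*(m + sqrt(2))*(m + 2*sqrt(2))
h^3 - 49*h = h*(h - 7)*(h + 7)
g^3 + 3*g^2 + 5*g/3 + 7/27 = (g + 1/3)^2*(g + 7/3)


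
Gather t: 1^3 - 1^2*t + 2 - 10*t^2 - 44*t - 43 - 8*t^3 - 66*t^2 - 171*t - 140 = -8*t^3 - 76*t^2 - 216*t - 180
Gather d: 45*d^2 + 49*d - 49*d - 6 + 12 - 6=45*d^2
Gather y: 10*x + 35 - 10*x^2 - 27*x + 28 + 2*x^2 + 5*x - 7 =-8*x^2 - 12*x + 56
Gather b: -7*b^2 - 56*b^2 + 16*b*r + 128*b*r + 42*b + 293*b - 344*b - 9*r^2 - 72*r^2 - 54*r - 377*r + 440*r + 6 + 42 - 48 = -63*b^2 + b*(144*r - 9) - 81*r^2 + 9*r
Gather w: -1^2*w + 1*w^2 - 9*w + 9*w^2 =10*w^2 - 10*w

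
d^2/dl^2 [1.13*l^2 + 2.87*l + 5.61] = 2.26000000000000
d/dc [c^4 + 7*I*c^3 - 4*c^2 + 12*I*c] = 4*c^3 + 21*I*c^2 - 8*c + 12*I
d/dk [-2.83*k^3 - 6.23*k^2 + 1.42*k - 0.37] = -8.49*k^2 - 12.46*k + 1.42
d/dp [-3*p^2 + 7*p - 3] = 7 - 6*p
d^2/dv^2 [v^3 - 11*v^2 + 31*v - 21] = 6*v - 22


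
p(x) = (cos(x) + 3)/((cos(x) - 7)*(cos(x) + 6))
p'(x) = (cos(x) + 3)*sin(x)/((cos(x) - 7)*(cos(x) + 6)^2) - sin(x)/((cos(x) - 7)*(cos(x) + 6)) + (cos(x) + 3)*sin(x)/((cos(x) - 7)^2*(cos(x) + 6))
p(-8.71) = -0.06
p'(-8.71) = -0.01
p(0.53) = -0.09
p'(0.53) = 0.01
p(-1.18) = -0.08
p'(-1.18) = -0.02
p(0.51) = -0.09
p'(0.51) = 0.01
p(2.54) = -0.05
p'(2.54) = 0.01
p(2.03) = -0.06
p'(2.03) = 0.02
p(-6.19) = -0.10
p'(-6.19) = 0.00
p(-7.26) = -0.08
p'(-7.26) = -0.02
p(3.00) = -0.05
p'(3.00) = 0.00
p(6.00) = -0.09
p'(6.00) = -0.00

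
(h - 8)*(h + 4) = h^2 - 4*h - 32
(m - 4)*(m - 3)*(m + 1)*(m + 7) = m^4 + m^3 - 37*m^2 + 47*m + 84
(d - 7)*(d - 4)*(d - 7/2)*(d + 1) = d^4 - 27*d^3/2 + 52*d^2 - 63*d/2 - 98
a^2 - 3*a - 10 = (a - 5)*(a + 2)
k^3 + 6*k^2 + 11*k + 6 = (k + 1)*(k + 2)*(k + 3)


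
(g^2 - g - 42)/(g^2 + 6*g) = (g - 7)/g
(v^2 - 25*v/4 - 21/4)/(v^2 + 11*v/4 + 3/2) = (v - 7)/(v + 2)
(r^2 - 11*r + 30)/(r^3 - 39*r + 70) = (r - 6)/(r^2 + 5*r - 14)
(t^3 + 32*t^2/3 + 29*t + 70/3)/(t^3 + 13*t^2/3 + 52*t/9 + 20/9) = 3*(t + 7)/(3*t + 2)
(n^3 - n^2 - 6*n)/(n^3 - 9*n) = (n + 2)/(n + 3)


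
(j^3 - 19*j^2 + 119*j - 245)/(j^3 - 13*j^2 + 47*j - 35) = (j - 7)/(j - 1)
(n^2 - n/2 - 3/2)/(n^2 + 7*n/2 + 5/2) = (2*n - 3)/(2*n + 5)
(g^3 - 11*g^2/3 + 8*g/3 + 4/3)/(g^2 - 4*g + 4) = g + 1/3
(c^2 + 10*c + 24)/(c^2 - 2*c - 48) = (c + 4)/(c - 8)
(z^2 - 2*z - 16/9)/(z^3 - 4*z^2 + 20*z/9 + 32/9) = 1/(z - 2)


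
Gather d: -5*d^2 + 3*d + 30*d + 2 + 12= -5*d^2 + 33*d + 14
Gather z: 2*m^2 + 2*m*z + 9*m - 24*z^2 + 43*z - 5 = 2*m^2 + 9*m - 24*z^2 + z*(2*m + 43) - 5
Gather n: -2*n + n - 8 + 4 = -n - 4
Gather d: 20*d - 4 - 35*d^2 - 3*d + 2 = -35*d^2 + 17*d - 2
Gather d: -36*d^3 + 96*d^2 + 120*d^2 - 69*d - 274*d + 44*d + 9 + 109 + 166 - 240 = -36*d^3 + 216*d^2 - 299*d + 44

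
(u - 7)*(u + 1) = u^2 - 6*u - 7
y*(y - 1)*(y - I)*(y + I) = y^4 - y^3 + y^2 - y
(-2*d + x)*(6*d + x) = -12*d^2 + 4*d*x + x^2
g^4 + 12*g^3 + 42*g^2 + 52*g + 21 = (g + 1)^2*(g + 3)*(g + 7)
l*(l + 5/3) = l^2 + 5*l/3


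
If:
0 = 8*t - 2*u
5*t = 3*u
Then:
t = 0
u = 0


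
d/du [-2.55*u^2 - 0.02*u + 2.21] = -5.1*u - 0.02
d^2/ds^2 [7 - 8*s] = 0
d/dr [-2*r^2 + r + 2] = 1 - 4*r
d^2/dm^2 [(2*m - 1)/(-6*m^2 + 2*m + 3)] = 4*(2*(2*m - 1)*(6*m - 1)^2 + (18*m - 5)*(-6*m^2 + 2*m + 3))/(-6*m^2 + 2*m + 3)^3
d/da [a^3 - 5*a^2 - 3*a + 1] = 3*a^2 - 10*a - 3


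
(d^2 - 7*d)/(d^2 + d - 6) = d*(d - 7)/(d^2 + d - 6)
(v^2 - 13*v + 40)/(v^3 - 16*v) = (v^2 - 13*v + 40)/(v*(v^2 - 16))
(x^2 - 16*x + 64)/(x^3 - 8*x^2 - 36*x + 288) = (x - 8)/(x^2 - 36)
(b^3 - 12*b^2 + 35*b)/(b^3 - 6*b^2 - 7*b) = (b - 5)/(b + 1)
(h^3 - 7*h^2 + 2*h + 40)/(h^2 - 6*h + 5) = (h^2 - 2*h - 8)/(h - 1)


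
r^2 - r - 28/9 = (r - 7/3)*(r + 4/3)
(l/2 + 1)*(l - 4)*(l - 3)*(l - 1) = l^4/2 - 3*l^3 + 3*l^2/2 + 13*l - 12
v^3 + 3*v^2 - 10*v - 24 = (v - 3)*(v + 2)*(v + 4)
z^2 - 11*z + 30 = (z - 6)*(z - 5)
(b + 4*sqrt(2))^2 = b^2 + 8*sqrt(2)*b + 32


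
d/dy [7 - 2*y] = -2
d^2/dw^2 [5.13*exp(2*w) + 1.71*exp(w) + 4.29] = (20.52*exp(w) + 1.71)*exp(w)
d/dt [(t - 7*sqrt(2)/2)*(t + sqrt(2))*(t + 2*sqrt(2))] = 3*t^2 - sqrt(2)*t - 17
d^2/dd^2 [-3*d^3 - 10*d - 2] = -18*d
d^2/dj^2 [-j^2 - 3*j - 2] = -2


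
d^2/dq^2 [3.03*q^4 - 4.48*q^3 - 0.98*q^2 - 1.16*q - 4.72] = 36.36*q^2 - 26.88*q - 1.96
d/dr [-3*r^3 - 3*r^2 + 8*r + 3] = -9*r^2 - 6*r + 8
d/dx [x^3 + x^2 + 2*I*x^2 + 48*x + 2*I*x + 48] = 3*x^2 + x*(2 + 4*I) + 48 + 2*I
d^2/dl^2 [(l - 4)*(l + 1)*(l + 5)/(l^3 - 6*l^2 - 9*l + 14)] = 4*(4*l^6 - 15*l^5 + 96*l^4 - 17*l^3 + 51*l^2 - 3300*l - 2651)/(l^9 - 18*l^8 + 81*l^7 + 150*l^6 - 1233*l^5 - 702*l^4 + 4395*l^3 - 126*l^2 - 5292*l + 2744)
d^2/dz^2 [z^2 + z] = 2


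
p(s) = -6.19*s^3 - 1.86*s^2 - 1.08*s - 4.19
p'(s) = -18.57*s^2 - 3.72*s - 1.08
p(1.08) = -15.32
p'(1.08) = -26.76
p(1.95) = -59.27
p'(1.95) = -78.95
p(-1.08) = 2.60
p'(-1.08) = -18.72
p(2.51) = -116.50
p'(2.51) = -127.41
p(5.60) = -1155.63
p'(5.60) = -604.27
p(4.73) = -705.96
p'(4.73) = -434.14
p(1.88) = -53.92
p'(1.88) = -73.71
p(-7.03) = 2062.06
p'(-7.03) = -892.67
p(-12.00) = 10437.25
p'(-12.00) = -2630.52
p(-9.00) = 4367.38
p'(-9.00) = -1471.77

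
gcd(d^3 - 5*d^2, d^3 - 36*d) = d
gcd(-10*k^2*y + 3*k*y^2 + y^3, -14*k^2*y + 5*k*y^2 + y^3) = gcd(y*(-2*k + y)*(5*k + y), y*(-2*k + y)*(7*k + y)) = -2*k*y + y^2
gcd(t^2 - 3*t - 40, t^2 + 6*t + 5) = t + 5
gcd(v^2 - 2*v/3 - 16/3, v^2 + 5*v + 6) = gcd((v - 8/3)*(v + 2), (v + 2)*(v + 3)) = v + 2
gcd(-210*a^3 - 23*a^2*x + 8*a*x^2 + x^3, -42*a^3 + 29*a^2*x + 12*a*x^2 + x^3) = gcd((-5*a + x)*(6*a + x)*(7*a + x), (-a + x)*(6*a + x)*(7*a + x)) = 42*a^2 + 13*a*x + x^2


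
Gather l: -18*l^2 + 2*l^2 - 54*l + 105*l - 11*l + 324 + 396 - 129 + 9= -16*l^2 + 40*l + 600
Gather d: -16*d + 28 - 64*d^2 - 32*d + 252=-64*d^2 - 48*d + 280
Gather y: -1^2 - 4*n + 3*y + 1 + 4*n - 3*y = 0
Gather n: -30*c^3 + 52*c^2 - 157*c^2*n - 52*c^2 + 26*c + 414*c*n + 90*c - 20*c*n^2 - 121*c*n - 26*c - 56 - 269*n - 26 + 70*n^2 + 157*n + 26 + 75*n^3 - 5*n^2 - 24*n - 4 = -30*c^3 + 90*c + 75*n^3 + n^2*(65 - 20*c) + n*(-157*c^2 + 293*c - 136) - 60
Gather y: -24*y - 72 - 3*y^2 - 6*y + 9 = -3*y^2 - 30*y - 63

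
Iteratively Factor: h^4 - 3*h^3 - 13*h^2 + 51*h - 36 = (h + 4)*(h^3 - 7*h^2 + 15*h - 9) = (h - 3)*(h + 4)*(h^2 - 4*h + 3) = (h - 3)^2*(h + 4)*(h - 1)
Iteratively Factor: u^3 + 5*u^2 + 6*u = (u + 2)*(u^2 + 3*u) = u*(u + 2)*(u + 3)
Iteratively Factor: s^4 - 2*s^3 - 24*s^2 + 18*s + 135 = (s + 3)*(s^3 - 5*s^2 - 9*s + 45) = (s - 3)*(s + 3)*(s^2 - 2*s - 15) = (s - 3)*(s + 3)^2*(s - 5)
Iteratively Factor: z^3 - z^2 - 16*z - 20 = (z + 2)*(z^2 - 3*z - 10) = (z - 5)*(z + 2)*(z + 2)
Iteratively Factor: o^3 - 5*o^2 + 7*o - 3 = (o - 1)*(o^2 - 4*o + 3) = (o - 1)^2*(o - 3)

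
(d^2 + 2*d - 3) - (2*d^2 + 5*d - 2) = -d^2 - 3*d - 1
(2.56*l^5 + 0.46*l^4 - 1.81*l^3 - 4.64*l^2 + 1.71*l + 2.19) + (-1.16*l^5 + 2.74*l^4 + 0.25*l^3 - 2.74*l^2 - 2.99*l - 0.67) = 1.4*l^5 + 3.2*l^4 - 1.56*l^3 - 7.38*l^2 - 1.28*l + 1.52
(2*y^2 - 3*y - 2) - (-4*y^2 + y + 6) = 6*y^2 - 4*y - 8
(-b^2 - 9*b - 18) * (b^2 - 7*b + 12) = -b^4 - 2*b^3 + 33*b^2 + 18*b - 216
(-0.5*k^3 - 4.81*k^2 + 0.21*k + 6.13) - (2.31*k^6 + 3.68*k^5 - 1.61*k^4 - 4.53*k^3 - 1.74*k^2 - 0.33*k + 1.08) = -2.31*k^6 - 3.68*k^5 + 1.61*k^4 + 4.03*k^3 - 3.07*k^2 + 0.54*k + 5.05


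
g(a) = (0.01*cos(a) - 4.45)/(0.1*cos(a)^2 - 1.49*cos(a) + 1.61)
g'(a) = (0.2*sin(a)*cos(a) - 1.49*sin(a))*(0.01*cos(a) - 4.45)/(0.1*cos(a)^2 - 1.49*cos(a) + 1.61)^2 - 0.01*sin(a)/(0.1*cos(a)^2 - 1.49*cos(a) + 1.61) = (0.001*cos(a)^2 - 0.89*cos(a) + 6.6144)*sin(a)/(0.01*cos(a)^4 - 0.298*cos(a)^3 + 2.5421*cos(a)^2 - 4.7978*cos(a) + 2.5921)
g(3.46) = -1.43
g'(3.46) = -0.24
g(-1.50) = -2.96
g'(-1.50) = -2.88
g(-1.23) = -3.96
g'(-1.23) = -4.72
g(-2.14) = -1.82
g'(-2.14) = -1.00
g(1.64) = -2.60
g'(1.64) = 2.27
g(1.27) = -3.78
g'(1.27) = 4.38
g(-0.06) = -19.97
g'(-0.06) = -6.95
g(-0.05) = -20.04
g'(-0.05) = -5.83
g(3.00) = -1.40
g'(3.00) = 0.10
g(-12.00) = -10.48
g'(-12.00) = 17.51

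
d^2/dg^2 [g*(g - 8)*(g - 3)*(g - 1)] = 12*g^2 - 72*g + 70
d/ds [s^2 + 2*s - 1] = 2*s + 2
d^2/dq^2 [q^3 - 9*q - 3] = 6*q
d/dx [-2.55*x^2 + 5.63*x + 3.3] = 5.63 - 5.1*x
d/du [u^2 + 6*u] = 2*u + 6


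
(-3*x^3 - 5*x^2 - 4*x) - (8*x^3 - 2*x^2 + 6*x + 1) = -11*x^3 - 3*x^2 - 10*x - 1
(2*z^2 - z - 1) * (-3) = -6*z^2 + 3*z + 3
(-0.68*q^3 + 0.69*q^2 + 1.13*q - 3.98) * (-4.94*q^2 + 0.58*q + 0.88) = 3.3592*q^5 - 3.803*q^4 - 5.7804*q^3 + 20.9238*q^2 - 1.314*q - 3.5024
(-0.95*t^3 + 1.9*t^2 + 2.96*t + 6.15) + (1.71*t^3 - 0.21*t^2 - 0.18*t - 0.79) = 0.76*t^3 + 1.69*t^2 + 2.78*t + 5.36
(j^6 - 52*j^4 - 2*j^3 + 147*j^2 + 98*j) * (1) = j^6 - 52*j^4 - 2*j^3 + 147*j^2 + 98*j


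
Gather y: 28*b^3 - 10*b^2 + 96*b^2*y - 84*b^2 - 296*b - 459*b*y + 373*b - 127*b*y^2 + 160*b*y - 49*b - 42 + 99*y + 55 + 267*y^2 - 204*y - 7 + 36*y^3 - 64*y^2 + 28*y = 28*b^3 - 94*b^2 + 28*b + 36*y^3 + y^2*(203 - 127*b) + y*(96*b^2 - 299*b - 77) + 6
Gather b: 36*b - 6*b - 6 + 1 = 30*b - 5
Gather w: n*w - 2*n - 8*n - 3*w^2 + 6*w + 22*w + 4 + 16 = -10*n - 3*w^2 + w*(n + 28) + 20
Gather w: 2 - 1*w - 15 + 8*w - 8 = 7*w - 21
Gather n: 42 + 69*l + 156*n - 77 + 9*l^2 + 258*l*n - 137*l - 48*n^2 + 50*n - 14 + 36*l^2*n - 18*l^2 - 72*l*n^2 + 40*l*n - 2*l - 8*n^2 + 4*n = -9*l^2 - 70*l + n^2*(-72*l - 56) + n*(36*l^2 + 298*l + 210) - 49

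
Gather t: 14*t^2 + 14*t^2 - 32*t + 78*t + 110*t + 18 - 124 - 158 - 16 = 28*t^2 + 156*t - 280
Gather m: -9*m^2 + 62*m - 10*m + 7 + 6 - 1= -9*m^2 + 52*m + 12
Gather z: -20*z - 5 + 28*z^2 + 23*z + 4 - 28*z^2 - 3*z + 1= 0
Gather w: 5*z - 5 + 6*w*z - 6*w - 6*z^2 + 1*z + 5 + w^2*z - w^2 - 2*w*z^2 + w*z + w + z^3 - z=w^2*(z - 1) + w*(-2*z^2 + 7*z - 5) + z^3 - 6*z^2 + 5*z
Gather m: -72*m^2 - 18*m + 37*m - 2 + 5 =-72*m^2 + 19*m + 3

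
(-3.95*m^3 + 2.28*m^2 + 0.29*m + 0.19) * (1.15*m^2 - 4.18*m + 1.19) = -4.5425*m^5 + 19.133*m^4 - 13.8974*m^3 + 1.7195*m^2 - 0.4491*m + 0.2261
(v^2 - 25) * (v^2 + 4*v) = v^4 + 4*v^3 - 25*v^2 - 100*v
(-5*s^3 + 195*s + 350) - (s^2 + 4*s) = -5*s^3 - s^2 + 191*s + 350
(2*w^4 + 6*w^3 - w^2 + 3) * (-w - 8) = -2*w^5 - 22*w^4 - 47*w^3 + 8*w^2 - 3*w - 24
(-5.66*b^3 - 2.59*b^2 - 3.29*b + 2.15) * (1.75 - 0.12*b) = 0.6792*b^4 - 9.5942*b^3 - 4.1377*b^2 - 6.0155*b + 3.7625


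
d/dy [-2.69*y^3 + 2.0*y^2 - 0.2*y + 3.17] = -8.07*y^2 + 4.0*y - 0.2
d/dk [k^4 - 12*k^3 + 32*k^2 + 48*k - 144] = 4*k^3 - 36*k^2 + 64*k + 48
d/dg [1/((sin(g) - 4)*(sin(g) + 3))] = (-sin(2*g) + cos(g))/((sin(g) - 4)^2*(sin(g) + 3)^2)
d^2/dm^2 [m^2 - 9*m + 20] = 2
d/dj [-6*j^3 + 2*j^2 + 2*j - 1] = -18*j^2 + 4*j + 2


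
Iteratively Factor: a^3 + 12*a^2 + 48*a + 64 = (a + 4)*(a^2 + 8*a + 16) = (a + 4)^2*(a + 4)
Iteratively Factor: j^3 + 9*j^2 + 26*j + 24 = (j + 4)*(j^2 + 5*j + 6) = (j + 3)*(j + 4)*(j + 2)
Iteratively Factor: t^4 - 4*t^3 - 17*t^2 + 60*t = (t)*(t^3 - 4*t^2 - 17*t + 60) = t*(t - 3)*(t^2 - t - 20) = t*(t - 5)*(t - 3)*(t + 4)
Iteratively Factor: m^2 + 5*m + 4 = (m + 1)*(m + 4)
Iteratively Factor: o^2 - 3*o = (o)*(o - 3)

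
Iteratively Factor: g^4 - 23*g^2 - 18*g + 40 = (g - 5)*(g^3 + 5*g^2 + 2*g - 8) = (g - 5)*(g - 1)*(g^2 + 6*g + 8) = (g - 5)*(g - 1)*(g + 4)*(g + 2)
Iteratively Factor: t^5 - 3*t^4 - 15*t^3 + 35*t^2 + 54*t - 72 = (t + 2)*(t^4 - 5*t^3 - 5*t^2 + 45*t - 36) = (t - 1)*(t + 2)*(t^3 - 4*t^2 - 9*t + 36) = (t - 3)*(t - 1)*(t + 2)*(t^2 - t - 12) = (t - 4)*(t - 3)*(t - 1)*(t + 2)*(t + 3)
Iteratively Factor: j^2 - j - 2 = (j + 1)*(j - 2)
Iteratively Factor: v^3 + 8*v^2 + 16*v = (v + 4)*(v^2 + 4*v) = (v + 4)^2*(v)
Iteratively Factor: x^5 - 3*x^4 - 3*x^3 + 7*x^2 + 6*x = (x - 2)*(x^4 - x^3 - 5*x^2 - 3*x) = (x - 2)*(x + 1)*(x^3 - 2*x^2 - 3*x) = (x - 2)*(x + 1)^2*(x^2 - 3*x) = x*(x - 2)*(x + 1)^2*(x - 3)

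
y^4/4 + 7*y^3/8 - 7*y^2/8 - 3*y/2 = y*(y/4 + 1)*(y - 3/2)*(y + 1)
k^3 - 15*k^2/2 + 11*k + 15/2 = (k - 5)*(k - 3)*(k + 1/2)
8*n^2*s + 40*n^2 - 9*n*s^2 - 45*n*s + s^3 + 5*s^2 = (-8*n + s)*(-n + s)*(s + 5)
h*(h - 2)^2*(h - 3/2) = h^4 - 11*h^3/2 + 10*h^2 - 6*h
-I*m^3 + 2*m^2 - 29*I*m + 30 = (m - 5*I)*(m + 6*I)*(-I*m + 1)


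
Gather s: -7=-7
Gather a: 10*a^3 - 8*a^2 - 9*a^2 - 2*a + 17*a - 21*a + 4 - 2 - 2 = 10*a^3 - 17*a^2 - 6*a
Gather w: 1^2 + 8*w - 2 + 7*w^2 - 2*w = 7*w^2 + 6*w - 1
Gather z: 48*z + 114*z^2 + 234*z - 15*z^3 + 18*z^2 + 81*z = -15*z^3 + 132*z^2 + 363*z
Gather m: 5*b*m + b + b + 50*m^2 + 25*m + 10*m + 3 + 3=2*b + 50*m^2 + m*(5*b + 35) + 6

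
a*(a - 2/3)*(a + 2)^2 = a^4 + 10*a^3/3 + 4*a^2/3 - 8*a/3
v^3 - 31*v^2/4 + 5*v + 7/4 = (v - 7)*(v - 1)*(v + 1/4)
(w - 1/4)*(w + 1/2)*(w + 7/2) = w^3 + 15*w^2/4 + 3*w/4 - 7/16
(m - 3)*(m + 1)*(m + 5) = m^3 + 3*m^2 - 13*m - 15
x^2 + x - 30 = (x - 5)*(x + 6)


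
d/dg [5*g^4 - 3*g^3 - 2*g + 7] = 20*g^3 - 9*g^2 - 2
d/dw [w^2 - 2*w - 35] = 2*w - 2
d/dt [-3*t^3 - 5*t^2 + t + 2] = -9*t^2 - 10*t + 1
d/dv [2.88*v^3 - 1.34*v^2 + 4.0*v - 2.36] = 8.64*v^2 - 2.68*v + 4.0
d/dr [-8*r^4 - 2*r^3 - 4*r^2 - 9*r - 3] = -32*r^3 - 6*r^2 - 8*r - 9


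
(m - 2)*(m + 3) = m^2 + m - 6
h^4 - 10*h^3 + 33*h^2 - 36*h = h*(h - 4)*(h - 3)^2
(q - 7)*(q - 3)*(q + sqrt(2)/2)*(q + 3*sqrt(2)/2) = q^4 - 10*q^3 + 2*sqrt(2)*q^3 - 20*sqrt(2)*q^2 + 45*q^2/2 - 15*q + 42*sqrt(2)*q + 63/2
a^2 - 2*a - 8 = (a - 4)*(a + 2)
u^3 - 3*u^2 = u^2*(u - 3)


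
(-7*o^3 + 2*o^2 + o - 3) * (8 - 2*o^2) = 14*o^5 - 4*o^4 - 58*o^3 + 22*o^2 + 8*o - 24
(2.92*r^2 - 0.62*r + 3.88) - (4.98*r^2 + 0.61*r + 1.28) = -2.06*r^2 - 1.23*r + 2.6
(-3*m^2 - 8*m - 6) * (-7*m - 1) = 21*m^3 + 59*m^2 + 50*m + 6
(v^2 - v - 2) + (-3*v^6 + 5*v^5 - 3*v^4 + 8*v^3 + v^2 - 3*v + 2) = -3*v^6 + 5*v^5 - 3*v^4 + 8*v^3 + 2*v^2 - 4*v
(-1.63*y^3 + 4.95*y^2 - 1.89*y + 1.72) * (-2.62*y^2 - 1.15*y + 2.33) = 4.2706*y^5 - 11.0945*y^4 - 4.5386*y^3 + 9.2006*y^2 - 6.3817*y + 4.0076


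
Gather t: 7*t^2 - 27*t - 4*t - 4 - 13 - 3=7*t^2 - 31*t - 20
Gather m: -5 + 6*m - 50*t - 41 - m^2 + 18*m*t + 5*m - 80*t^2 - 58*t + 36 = -m^2 + m*(18*t + 11) - 80*t^2 - 108*t - 10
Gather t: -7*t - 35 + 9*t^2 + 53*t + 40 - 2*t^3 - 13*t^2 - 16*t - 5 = -2*t^3 - 4*t^2 + 30*t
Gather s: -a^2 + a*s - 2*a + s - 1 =-a^2 - 2*a + s*(a + 1) - 1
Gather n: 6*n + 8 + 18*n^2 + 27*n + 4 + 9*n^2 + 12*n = 27*n^2 + 45*n + 12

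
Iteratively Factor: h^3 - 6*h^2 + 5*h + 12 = (h - 3)*(h^2 - 3*h - 4) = (h - 4)*(h - 3)*(h + 1)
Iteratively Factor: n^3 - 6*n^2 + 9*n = (n)*(n^2 - 6*n + 9) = n*(n - 3)*(n - 3)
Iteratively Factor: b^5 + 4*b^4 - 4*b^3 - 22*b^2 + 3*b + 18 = (b + 3)*(b^4 + b^3 - 7*b^2 - b + 6) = (b + 1)*(b + 3)*(b^3 - 7*b + 6) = (b - 1)*(b + 1)*(b + 3)*(b^2 + b - 6) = (b - 2)*(b - 1)*(b + 1)*(b + 3)*(b + 3)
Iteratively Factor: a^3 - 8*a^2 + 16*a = (a - 4)*(a^2 - 4*a) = (a - 4)^2*(a)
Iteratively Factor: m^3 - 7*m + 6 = (m - 1)*(m^2 + m - 6) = (m - 2)*(m - 1)*(m + 3)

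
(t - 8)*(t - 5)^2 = t^3 - 18*t^2 + 105*t - 200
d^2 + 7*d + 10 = (d + 2)*(d + 5)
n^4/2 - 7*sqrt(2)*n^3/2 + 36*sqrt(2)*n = n*(n/2 + sqrt(2))*(n - 6*sqrt(2))*(n - 3*sqrt(2))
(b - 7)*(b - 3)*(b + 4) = b^3 - 6*b^2 - 19*b + 84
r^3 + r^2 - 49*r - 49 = (r - 7)*(r + 1)*(r + 7)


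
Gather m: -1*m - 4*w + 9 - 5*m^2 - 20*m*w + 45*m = -5*m^2 + m*(44 - 20*w) - 4*w + 9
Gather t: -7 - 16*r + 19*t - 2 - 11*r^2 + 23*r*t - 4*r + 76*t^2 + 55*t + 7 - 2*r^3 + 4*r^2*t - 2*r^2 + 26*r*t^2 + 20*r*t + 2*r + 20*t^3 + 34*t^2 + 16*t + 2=-2*r^3 - 13*r^2 - 18*r + 20*t^3 + t^2*(26*r + 110) + t*(4*r^2 + 43*r + 90)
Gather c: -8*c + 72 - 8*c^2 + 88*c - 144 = -8*c^2 + 80*c - 72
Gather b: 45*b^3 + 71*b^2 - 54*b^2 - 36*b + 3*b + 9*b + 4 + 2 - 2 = 45*b^3 + 17*b^2 - 24*b + 4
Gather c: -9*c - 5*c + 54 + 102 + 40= 196 - 14*c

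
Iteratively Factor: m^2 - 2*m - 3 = (m + 1)*(m - 3)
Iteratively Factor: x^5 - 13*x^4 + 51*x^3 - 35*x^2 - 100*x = (x - 5)*(x^4 - 8*x^3 + 11*x^2 + 20*x) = x*(x - 5)*(x^3 - 8*x^2 + 11*x + 20) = x*(x - 5)^2*(x^2 - 3*x - 4) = x*(x - 5)^2*(x - 4)*(x + 1)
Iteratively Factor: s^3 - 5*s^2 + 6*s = (s - 3)*(s^2 - 2*s) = s*(s - 3)*(s - 2)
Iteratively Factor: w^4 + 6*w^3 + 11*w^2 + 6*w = (w + 2)*(w^3 + 4*w^2 + 3*w) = (w + 1)*(w + 2)*(w^2 + 3*w) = (w + 1)*(w + 2)*(w + 3)*(w)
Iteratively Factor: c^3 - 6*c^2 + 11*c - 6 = (c - 3)*(c^2 - 3*c + 2) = (c - 3)*(c - 1)*(c - 2)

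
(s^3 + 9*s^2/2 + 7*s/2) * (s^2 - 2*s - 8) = s^5 + 5*s^4/2 - 27*s^3/2 - 43*s^2 - 28*s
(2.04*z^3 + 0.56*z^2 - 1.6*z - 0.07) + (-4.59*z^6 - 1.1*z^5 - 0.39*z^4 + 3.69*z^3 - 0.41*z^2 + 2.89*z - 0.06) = -4.59*z^6 - 1.1*z^5 - 0.39*z^4 + 5.73*z^3 + 0.15*z^2 + 1.29*z - 0.13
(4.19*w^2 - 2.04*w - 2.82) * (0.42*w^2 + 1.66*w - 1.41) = 1.7598*w^4 + 6.0986*w^3 - 10.4787*w^2 - 1.8048*w + 3.9762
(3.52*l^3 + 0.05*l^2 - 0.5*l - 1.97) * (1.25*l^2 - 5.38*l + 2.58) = 4.4*l^5 - 18.8751*l^4 + 8.1876*l^3 + 0.3565*l^2 + 9.3086*l - 5.0826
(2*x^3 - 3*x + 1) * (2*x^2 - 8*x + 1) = 4*x^5 - 16*x^4 - 4*x^3 + 26*x^2 - 11*x + 1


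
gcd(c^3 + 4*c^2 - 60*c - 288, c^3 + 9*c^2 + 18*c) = c + 6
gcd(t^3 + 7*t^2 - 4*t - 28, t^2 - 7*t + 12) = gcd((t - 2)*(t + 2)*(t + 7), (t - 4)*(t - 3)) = 1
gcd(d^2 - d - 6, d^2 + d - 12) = d - 3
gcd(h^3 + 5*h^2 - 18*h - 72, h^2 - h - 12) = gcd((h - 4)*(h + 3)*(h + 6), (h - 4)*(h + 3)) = h^2 - h - 12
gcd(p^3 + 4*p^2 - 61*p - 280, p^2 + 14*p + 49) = p + 7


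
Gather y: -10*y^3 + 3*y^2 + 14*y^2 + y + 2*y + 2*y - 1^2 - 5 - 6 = -10*y^3 + 17*y^2 + 5*y - 12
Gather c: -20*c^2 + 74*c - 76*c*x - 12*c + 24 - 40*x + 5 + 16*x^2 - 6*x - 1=-20*c^2 + c*(62 - 76*x) + 16*x^2 - 46*x + 28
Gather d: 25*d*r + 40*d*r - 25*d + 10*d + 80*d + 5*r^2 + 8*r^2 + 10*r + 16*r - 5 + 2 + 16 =d*(65*r + 65) + 13*r^2 + 26*r + 13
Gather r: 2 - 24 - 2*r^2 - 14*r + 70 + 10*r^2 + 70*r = 8*r^2 + 56*r + 48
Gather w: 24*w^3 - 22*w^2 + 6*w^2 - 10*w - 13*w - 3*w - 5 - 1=24*w^3 - 16*w^2 - 26*w - 6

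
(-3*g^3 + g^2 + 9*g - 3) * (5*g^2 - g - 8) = -15*g^5 + 8*g^4 + 68*g^3 - 32*g^2 - 69*g + 24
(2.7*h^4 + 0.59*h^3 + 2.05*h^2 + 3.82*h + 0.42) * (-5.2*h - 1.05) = -14.04*h^5 - 5.903*h^4 - 11.2795*h^3 - 22.0165*h^2 - 6.195*h - 0.441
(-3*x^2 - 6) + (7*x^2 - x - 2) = 4*x^2 - x - 8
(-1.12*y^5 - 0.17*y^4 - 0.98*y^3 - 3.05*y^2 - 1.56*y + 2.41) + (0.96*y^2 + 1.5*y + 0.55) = -1.12*y^5 - 0.17*y^4 - 0.98*y^3 - 2.09*y^2 - 0.0600000000000001*y + 2.96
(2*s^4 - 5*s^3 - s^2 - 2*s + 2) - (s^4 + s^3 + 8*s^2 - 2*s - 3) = s^4 - 6*s^3 - 9*s^2 + 5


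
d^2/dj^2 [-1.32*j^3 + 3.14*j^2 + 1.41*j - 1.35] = 6.28 - 7.92*j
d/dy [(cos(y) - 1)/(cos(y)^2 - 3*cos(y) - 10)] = (cos(y)^2 - 2*cos(y) + 13)*sin(y)/(sin(y)^2 + 3*cos(y) + 9)^2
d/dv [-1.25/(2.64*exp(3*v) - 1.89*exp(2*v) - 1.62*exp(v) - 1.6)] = (9.9*exp(2*v) - 4.725*exp(v) - 2.025)*exp(v)/(-2.64*exp(3*v) + 1.89*exp(2*v) + 1.62*exp(v) + 1.6)^2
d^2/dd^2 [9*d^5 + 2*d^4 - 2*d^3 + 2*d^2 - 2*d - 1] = 180*d^3 + 24*d^2 - 12*d + 4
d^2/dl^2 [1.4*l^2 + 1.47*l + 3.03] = 2.80000000000000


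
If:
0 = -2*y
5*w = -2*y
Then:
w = 0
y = 0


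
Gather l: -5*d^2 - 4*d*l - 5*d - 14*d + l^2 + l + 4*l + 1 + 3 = -5*d^2 - 19*d + l^2 + l*(5 - 4*d) + 4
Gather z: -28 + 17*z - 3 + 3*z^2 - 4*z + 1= 3*z^2 + 13*z - 30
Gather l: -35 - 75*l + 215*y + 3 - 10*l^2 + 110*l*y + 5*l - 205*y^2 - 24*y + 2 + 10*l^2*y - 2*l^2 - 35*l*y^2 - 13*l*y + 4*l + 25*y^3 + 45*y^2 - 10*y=l^2*(10*y - 12) + l*(-35*y^2 + 97*y - 66) + 25*y^3 - 160*y^2 + 181*y - 30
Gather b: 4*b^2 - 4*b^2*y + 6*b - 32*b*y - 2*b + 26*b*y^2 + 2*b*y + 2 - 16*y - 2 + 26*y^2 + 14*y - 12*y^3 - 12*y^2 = b^2*(4 - 4*y) + b*(26*y^2 - 30*y + 4) - 12*y^3 + 14*y^2 - 2*y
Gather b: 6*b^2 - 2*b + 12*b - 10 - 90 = 6*b^2 + 10*b - 100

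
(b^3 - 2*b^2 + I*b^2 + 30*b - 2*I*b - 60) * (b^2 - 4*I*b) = b^5 - 2*b^4 - 3*I*b^4 + 34*b^3 + 6*I*b^3 - 68*b^2 - 120*I*b^2 + 240*I*b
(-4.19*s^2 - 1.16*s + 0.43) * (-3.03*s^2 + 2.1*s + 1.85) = 12.6957*s^4 - 5.2842*s^3 - 11.4904*s^2 - 1.243*s + 0.7955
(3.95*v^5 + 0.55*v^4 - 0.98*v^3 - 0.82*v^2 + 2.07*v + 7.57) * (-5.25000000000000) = -20.7375*v^5 - 2.8875*v^4 + 5.145*v^3 + 4.305*v^2 - 10.8675*v - 39.7425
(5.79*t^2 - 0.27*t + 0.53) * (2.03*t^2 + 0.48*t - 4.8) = 11.7537*t^4 + 2.2311*t^3 - 26.8457*t^2 + 1.5504*t - 2.544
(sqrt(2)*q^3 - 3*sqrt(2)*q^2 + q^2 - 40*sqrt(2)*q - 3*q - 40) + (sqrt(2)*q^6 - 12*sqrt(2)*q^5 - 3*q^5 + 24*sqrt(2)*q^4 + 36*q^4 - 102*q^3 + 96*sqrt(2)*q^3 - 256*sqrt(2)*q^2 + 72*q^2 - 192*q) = sqrt(2)*q^6 - 12*sqrt(2)*q^5 - 3*q^5 + 24*sqrt(2)*q^4 + 36*q^4 - 102*q^3 + 97*sqrt(2)*q^3 - 259*sqrt(2)*q^2 + 73*q^2 - 195*q - 40*sqrt(2)*q - 40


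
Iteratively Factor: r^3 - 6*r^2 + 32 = (r + 2)*(r^2 - 8*r + 16) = (r - 4)*(r + 2)*(r - 4)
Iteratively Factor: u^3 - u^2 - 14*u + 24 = (u + 4)*(u^2 - 5*u + 6) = (u - 3)*(u + 4)*(u - 2)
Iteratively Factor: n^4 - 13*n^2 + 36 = (n + 3)*(n^3 - 3*n^2 - 4*n + 12) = (n - 3)*(n + 3)*(n^2 - 4) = (n - 3)*(n - 2)*(n + 3)*(n + 2)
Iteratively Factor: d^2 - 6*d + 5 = (d - 5)*(d - 1)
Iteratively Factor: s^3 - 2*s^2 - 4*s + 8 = (s + 2)*(s^2 - 4*s + 4) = (s - 2)*(s + 2)*(s - 2)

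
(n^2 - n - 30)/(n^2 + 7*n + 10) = (n - 6)/(n + 2)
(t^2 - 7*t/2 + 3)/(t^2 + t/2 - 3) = (t - 2)/(t + 2)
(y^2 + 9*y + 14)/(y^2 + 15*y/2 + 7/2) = 2*(y + 2)/(2*y + 1)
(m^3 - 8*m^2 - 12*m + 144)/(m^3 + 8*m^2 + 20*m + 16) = (m^2 - 12*m + 36)/(m^2 + 4*m + 4)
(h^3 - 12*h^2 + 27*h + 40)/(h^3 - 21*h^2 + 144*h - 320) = (h + 1)/(h - 8)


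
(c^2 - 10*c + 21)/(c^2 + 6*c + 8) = (c^2 - 10*c + 21)/(c^2 + 6*c + 8)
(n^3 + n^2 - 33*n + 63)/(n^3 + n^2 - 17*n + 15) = (n^2 + 4*n - 21)/(n^2 + 4*n - 5)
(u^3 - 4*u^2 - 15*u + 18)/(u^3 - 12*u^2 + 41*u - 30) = (u + 3)/(u - 5)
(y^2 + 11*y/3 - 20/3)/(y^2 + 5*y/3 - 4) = (y + 5)/(y + 3)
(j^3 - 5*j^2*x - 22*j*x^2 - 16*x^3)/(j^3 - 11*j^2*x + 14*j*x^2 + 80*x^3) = (-j - x)/(-j + 5*x)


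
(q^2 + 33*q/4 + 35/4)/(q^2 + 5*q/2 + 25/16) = 4*(q + 7)/(4*q + 5)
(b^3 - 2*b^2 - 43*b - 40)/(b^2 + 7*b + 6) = (b^2 - 3*b - 40)/(b + 6)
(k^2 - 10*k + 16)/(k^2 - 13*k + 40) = (k - 2)/(k - 5)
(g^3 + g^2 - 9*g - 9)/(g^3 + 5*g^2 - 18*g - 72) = (g^2 - 2*g - 3)/(g^2 + 2*g - 24)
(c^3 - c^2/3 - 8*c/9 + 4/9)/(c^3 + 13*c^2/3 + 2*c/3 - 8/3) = (c - 2/3)/(c + 4)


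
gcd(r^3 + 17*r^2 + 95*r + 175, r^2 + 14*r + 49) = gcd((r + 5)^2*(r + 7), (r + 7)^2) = r + 7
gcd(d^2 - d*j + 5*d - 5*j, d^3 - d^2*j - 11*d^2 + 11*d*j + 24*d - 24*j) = d - j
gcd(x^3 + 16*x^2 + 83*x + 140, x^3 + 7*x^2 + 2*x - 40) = x^2 + 9*x + 20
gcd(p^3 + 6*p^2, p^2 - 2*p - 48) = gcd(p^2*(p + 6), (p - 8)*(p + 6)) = p + 6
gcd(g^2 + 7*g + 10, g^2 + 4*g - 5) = g + 5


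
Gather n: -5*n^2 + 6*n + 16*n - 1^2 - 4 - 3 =-5*n^2 + 22*n - 8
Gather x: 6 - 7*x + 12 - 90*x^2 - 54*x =-90*x^2 - 61*x + 18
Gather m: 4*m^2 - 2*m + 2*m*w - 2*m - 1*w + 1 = 4*m^2 + m*(2*w - 4) - w + 1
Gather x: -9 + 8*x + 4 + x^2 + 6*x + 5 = x^2 + 14*x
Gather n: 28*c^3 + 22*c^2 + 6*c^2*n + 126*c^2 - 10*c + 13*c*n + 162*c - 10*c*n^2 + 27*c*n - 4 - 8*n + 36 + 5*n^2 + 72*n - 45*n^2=28*c^3 + 148*c^2 + 152*c + n^2*(-10*c - 40) + n*(6*c^2 + 40*c + 64) + 32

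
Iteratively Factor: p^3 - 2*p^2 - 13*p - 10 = (p + 2)*(p^2 - 4*p - 5) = (p + 1)*(p + 2)*(p - 5)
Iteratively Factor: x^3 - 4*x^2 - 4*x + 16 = (x + 2)*(x^2 - 6*x + 8) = (x - 4)*(x + 2)*(x - 2)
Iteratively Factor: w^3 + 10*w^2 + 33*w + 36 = (w + 4)*(w^2 + 6*w + 9) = (w + 3)*(w + 4)*(w + 3)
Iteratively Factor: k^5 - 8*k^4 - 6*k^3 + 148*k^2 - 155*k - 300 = (k + 1)*(k^4 - 9*k^3 + 3*k^2 + 145*k - 300) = (k - 3)*(k + 1)*(k^3 - 6*k^2 - 15*k + 100) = (k - 5)*(k - 3)*(k + 1)*(k^2 - k - 20) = (k - 5)^2*(k - 3)*(k + 1)*(k + 4)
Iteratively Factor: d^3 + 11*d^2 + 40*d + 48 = (d + 4)*(d^2 + 7*d + 12) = (d + 4)^2*(d + 3)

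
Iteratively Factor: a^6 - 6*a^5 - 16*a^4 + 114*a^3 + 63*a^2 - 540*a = (a)*(a^5 - 6*a^4 - 16*a^3 + 114*a^2 + 63*a - 540) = a*(a - 3)*(a^4 - 3*a^3 - 25*a^2 + 39*a + 180) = a*(a - 4)*(a - 3)*(a^3 + a^2 - 21*a - 45) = a*(a - 5)*(a - 4)*(a - 3)*(a^2 + 6*a + 9) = a*(a - 5)*(a - 4)*(a - 3)*(a + 3)*(a + 3)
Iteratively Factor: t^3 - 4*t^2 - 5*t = (t + 1)*(t^2 - 5*t) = t*(t + 1)*(t - 5)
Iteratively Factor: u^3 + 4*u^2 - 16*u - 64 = (u + 4)*(u^2 - 16) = (u - 4)*(u + 4)*(u + 4)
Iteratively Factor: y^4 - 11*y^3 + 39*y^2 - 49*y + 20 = (y - 4)*(y^3 - 7*y^2 + 11*y - 5) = (y - 4)*(y - 1)*(y^2 - 6*y + 5) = (y - 5)*(y - 4)*(y - 1)*(y - 1)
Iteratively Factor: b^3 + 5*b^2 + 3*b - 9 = (b + 3)*(b^2 + 2*b - 3) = (b - 1)*(b + 3)*(b + 3)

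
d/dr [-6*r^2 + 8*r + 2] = 8 - 12*r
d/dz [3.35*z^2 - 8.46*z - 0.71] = 6.7*z - 8.46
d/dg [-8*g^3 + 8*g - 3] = 8 - 24*g^2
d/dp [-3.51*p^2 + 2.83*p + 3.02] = 2.83 - 7.02*p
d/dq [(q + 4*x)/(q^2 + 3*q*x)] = (q*(q + 3*x) - (q + 4*x)*(2*q + 3*x))/(q^2*(q + 3*x)^2)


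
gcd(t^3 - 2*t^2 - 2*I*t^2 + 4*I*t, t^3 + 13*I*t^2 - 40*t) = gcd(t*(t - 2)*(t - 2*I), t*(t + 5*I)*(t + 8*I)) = t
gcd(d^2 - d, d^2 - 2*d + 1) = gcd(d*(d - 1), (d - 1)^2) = d - 1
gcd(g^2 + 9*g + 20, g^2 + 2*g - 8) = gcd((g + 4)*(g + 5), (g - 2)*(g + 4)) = g + 4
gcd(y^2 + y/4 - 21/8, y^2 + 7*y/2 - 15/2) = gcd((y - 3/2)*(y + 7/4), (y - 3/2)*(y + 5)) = y - 3/2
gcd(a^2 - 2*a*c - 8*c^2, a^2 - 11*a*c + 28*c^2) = a - 4*c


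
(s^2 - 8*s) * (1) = s^2 - 8*s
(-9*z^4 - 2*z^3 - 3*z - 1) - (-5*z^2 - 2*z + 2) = -9*z^4 - 2*z^3 + 5*z^2 - z - 3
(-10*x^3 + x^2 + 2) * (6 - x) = 10*x^4 - 61*x^3 + 6*x^2 - 2*x + 12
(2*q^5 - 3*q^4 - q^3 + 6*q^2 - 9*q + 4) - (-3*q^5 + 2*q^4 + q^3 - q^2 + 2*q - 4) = 5*q^5 - 5*q^4 - 2*q^3 + 7*q^2 - 11*q + 8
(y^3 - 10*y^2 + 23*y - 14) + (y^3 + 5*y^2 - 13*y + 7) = 2*y^3 - 5*y^2 + 10*y - 7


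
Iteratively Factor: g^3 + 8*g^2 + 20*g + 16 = (g + 2)*(g^2 + 6*g + 8) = (g + 2)*(g + 4)*(g + 2)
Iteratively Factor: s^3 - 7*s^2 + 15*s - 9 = (s - 1)*(s^2 - 6*s + 9) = (s - 3)*(s - 1)*(s - 3)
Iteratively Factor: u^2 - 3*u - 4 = (u - 4)*(u + 1)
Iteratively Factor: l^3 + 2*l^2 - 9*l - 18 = (l - 3)*(l^2 + 5*l + 6) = (l - 3)*(l + 3)*(l + 2)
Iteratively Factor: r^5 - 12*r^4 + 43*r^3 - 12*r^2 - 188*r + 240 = (r - 5)*(r^4 - 7*r^3 + 8*r^2 + 28*r - 48) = (r - 5)*(r - 3)*(r^3 - 4*r^2 - 4*r + 16) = (r - 5)*(r - 3)*(r - 2)*(r^2 - 2*r - 8) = (r - 5)*(r - 3)*(r - 2)*(r + 2)*(r - 4)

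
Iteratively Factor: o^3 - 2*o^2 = (o)*(o^2 - 2*o) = o*(o - 2)*(o)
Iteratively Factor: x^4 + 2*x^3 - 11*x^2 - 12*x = (x + 4)*(x^3 - 2*x^2 - 3*x) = (x + 1)*(x + 4)*(x^2 - 3*x) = x*(x + 1)*(x + 4)*(x - 3)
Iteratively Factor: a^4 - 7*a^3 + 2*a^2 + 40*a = (a - 5)*(a^3 - 2*a^2 - 8*a) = (a - 5)*(a - 4)*(a^2 + 2*a) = (a - 5)*(a - 4)*(a + 2)*(a)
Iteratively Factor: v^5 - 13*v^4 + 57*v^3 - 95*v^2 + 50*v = (v - 5)*(v^4 - 8*v^3 + 17*v^2 - 10*v) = (v - 5)*(v - 1)*(v^3 - 7*v^2 + 10*v) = v*(v - 5)*(v - 1)*(v^2 - 7*v + 10) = v*(v - 5)*(v - 2)*(v - 1)*(v - 5)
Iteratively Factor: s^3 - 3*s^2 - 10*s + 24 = (s - 4)*(s^2 + s - 6) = (s - 4)*(s + 3)*(s - 2)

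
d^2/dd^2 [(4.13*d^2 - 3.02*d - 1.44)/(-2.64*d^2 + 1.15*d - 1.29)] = (-2.8421709430404e-14*d^4 + 17.019024*d^3 + 144.608112*d^2 - 87.940512*d - 10.784454)/(18.399744*d^6 - 24.04512*d^5 + 37.446552*d^4 - 25.019515*d^3 + 18.297747*d^2 - 5.741145*d + 2.146689)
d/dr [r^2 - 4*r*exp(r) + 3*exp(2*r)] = -4*r*exp(r) + 2*r + 6*exp(2*r) - 4*exp(r)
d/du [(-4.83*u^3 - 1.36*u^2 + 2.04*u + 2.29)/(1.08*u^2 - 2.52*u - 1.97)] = (-5.2164*u^4 + 24.3432*u^3 + 29.7693*u^2 + 0.412*u + 1.752)/(1.1664*u^4 - 5.4432*u^3 + 2.0952*u^2 + 9.9288*u + 3.8809)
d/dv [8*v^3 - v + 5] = 24*v^2 - 1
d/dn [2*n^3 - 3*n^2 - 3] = 6*n*(n - 1)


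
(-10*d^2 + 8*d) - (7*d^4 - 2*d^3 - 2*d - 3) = -7*d^4 + 2*d^3 - 10*d^2 + 10*d + 3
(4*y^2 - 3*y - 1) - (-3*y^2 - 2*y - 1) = 7*y^2 - y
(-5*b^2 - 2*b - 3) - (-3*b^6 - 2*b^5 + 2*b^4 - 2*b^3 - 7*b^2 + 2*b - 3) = 3*b^6 + 2*b^5 - 2*b^4 + 2*b^3 + 2*b^2 - 4*b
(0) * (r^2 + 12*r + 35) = 0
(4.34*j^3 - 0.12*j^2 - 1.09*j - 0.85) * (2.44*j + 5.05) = 10.5896*j^4 + 21.6242*j^3 - 3.2656*j^2 - 7.5785*j - 4.2925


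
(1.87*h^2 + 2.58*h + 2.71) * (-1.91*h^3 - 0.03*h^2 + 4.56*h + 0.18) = -3.5717*h^5 - 4.9839*h^4 + 3.2737*h^3 + 12.0201*h^2 + 12.822*h + 0.4878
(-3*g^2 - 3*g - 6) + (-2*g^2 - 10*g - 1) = -5*g^2 - 13*g - 7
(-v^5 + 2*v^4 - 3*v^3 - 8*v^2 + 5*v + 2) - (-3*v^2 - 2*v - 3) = -v^5 + 2*v^4 - 3*v^3 - 5*v^2 + 7*v + 5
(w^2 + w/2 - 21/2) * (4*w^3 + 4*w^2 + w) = 4*w^5 + 6*w^4 - 39*w^3 - 83*w^2/2 - 21*w/2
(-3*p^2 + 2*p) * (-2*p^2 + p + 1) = 6*p^4 - 7*p^3 - p^2 + 2*p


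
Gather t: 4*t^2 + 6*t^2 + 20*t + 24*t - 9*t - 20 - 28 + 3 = 10*t^2 + 35*t - 45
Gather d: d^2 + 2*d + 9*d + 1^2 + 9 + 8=d^2 + 11*d + 18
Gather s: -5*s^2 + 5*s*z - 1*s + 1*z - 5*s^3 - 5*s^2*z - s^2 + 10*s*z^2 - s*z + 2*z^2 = -5*s^3 + s^2*(-5*z - 6) + s*(10*z^2 + 4*z - 1) + 2*z^2 + z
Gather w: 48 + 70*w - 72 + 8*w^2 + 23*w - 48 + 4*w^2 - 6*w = 12*w^2 + 87*w - 72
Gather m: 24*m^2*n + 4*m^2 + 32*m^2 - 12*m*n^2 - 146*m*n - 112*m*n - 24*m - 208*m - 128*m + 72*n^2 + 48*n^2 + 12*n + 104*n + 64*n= m^2*(24*n + 36) + m*(-12*n^2 - 258*n - 360) + 120*n^2 + 180*n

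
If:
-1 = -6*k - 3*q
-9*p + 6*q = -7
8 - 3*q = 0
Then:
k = -7/6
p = 23/9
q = 8/3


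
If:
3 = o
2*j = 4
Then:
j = 2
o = 3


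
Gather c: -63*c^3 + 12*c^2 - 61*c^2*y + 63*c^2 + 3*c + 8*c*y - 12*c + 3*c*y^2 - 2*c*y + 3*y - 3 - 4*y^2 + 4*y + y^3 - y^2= -63*c^3 + c^2*(75 - 61*y) + c*(3*y^2 + 6*y - 9) + y^3 - 5*y^2 + 7*y - 3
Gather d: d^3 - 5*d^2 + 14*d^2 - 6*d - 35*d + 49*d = d^3 + 9*d^2 + 8*d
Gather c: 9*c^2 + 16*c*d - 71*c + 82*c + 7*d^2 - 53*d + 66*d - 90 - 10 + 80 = 9*c^2 + c*(16*d + 11) + 7*d^2 + 13*d - 20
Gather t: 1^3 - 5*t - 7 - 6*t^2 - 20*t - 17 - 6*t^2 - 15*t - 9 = -12*t^2 - 40*t - 32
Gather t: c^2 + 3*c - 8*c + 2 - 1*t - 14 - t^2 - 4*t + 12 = c^2 - 5*c - t^2 - 5*t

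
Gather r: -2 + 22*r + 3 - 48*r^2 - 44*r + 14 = -48*r^2 - 22*r + 15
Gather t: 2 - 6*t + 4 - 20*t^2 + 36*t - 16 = -20*t^2 + 30*t - 10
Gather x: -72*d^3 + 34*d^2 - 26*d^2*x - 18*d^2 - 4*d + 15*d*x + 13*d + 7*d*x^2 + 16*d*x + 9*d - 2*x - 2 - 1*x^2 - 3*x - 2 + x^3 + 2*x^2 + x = -72*d^3 + 16*d^2 + 18*d + x^3 + x^2*(7*d + 1) + x*(-26*d^2 + 31*d - 4) - 4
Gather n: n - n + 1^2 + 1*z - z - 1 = 0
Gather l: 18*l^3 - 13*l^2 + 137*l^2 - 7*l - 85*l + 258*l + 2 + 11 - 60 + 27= 18*l^3 + 124*l^2 + 166*l - 20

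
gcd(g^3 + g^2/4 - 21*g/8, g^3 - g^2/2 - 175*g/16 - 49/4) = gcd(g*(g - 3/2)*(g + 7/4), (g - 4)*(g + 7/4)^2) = g + 7/4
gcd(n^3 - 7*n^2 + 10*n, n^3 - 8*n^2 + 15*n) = n^2 - 5*n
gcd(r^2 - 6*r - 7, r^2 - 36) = 1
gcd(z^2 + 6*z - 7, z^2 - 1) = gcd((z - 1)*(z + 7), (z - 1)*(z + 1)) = z - 1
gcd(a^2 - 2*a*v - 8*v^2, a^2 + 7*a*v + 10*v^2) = a + 2*v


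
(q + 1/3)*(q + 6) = q^2 + 19*q/3 + 2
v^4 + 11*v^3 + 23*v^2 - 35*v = v*(v - 1)*(v + 5)*(v + 7)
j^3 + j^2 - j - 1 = (j - 1)*(j + 1)^2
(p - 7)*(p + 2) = p^2 - 5*p - 14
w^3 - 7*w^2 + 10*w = w*(w - 5)*(w - 2)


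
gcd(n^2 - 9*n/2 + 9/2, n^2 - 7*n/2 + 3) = n - 3/2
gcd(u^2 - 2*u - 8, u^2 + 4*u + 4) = u + 2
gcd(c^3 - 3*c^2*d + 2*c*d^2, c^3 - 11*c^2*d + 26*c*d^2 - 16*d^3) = c^2 - 3*c*d + 2*d^2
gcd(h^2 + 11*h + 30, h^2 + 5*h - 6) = h + 6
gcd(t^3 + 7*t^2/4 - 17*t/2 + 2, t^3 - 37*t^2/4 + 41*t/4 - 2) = t - 1/4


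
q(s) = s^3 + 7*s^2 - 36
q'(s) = 3*s^2 + 14*s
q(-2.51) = -7.71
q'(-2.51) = -16.24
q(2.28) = 12.24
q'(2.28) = 47.52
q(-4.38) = 14.26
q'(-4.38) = -3.77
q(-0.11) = -35.92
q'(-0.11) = -1.50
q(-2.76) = -3.70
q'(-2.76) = -15.79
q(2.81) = 41.46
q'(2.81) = 63.03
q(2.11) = 4.56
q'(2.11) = 42.90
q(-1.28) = -26.63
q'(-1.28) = -13.00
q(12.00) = 2700.00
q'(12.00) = 600.00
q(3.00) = 54.00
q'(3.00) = 69.00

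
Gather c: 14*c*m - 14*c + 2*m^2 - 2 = c*(14*m - 14) + 2*m^2 - 2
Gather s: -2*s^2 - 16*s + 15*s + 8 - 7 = -2*s^2 - s + 1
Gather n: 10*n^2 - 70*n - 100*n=10*n^2 - 170*n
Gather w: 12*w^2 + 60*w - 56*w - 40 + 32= 12*w^2 + 4*w - 8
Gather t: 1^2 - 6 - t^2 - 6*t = -t^2 - 6*t - 5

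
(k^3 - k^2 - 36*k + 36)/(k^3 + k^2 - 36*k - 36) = (k - 1)/(k + 1)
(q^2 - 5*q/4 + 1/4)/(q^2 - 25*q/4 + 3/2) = (q - 1)/(q - 6)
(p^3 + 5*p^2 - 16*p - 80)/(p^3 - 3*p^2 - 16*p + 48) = (p + 5)/(p - 3)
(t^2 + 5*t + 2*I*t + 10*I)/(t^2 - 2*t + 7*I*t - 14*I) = (t^2 + t*(5 + 2*I) + 10*I)/(t^2 + t*(-2 + 7*I) - 14*I)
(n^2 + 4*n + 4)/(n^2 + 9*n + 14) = (n + 2)/(n + 7)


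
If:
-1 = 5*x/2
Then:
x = -2/5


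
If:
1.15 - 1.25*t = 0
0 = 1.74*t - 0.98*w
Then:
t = 0.92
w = 1.63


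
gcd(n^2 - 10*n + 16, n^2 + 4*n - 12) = n - 2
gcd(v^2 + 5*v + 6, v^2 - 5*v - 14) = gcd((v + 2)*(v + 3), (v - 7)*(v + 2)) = v + 2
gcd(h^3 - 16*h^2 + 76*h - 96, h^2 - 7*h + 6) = h - 6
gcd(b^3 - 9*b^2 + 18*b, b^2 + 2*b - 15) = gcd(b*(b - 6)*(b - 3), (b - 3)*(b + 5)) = b - 3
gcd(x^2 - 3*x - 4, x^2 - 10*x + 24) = x - 4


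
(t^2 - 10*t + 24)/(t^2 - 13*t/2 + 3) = 2*(t - 4)/(2*t - 1)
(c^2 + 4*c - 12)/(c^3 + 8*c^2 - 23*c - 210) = (c - 2)/(c^2 + 2*c - 35)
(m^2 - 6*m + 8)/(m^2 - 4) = (m - 4)/(m + 2)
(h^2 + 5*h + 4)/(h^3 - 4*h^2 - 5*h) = (h + 4)/(h*(h - 5))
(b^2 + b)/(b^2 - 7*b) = (b + 1)/(b - 7)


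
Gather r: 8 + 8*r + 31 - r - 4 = 7*r + 35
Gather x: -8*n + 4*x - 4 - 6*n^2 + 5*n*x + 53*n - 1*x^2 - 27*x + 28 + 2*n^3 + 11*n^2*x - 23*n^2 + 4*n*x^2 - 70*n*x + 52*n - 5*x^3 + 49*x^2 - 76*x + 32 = 2*n^3 - 29*n^2 + 97*n - 5*x^3 + x^2*(4*n + 48) + x*(11*n^2 - 65*n - 99) + 56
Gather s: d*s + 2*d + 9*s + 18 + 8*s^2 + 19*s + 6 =2*d + 8*s^2 + s*(d + 28) + 24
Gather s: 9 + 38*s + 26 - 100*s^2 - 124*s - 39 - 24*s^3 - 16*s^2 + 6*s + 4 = -24*s^3 - 116*s^2 - 80*s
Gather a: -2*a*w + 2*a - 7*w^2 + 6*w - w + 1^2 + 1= a*(2 - 2*w) - 7*w^2 + 5*w + 2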